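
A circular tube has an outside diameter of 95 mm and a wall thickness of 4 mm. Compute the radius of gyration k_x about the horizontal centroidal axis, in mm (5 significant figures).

Break the section into simple shapes (no overlaps), measuring from the bottom-left corner of the bounding box.
Outer circle: ⌀95, A = 7088.218 mm², y = 47.5 mm, Ī = 3 998 198 mm⁴.
Bore (subtracted): ⌀87, A = 5944.679 mm², y = 47.5 mm, Ī = 2 812 205 mm⁴.
By symmetry the centroid is at mid-height, ȳ = 47.5 mm.
All pieces are centred on the horizontal centroidal axis, so I = ΣĪ (holes subtracted) = 1 185 994 mm⁴.
Radius of gyration: k = √(I/A) = √(1 185 994 / 1143.54) = 32.20443 mm.

k_x ≈ 32.204 mm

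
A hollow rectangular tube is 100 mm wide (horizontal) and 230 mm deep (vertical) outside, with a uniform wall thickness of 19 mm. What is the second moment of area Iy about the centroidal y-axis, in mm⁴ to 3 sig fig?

Iy ≈ 1.54 × 10⁷ mm⁴

Split into non-overlapping primitives; take the origin at the lower-left of the bounding box.
Outer rectangle: 100 × 230, A = 23 000 mm², x = 50 mm, Ī = 19 166 667 mm⁴.
Inner void (subtracted): 62 × 192, A = 11 904 mm², x = 50 mm, Ī = 3 813 248 mm⁴.
By symmetry the centroid is at mid-width, x̄ = 50 mm.
All pieces are centred on the centroidal y-axis, so I = ΣĪ (holes subtracted) = 15 353 419 mm⁴.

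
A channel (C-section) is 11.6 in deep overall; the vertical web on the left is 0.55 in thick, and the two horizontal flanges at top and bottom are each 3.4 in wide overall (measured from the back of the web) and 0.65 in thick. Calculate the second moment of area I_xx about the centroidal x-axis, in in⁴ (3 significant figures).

Treat the section as a set of non-overlapping primitives; coordinates are from the bounding-box lower-left.
Web: 0.55 × 11.6, A = 6.38 in², y = 5.8 in, Ī = 71.541 in⁴.
Top flange (beyond web): 2.85 × 0.65, A = 1.8525 in², y = 11.275 in, Ī = 0.065223 in⁴.
Bottom flange (beyond web): 2.85 × 0.65, A = 1.8525 in², y = 0.325 in, Ī = 0.065223 in⁴.
By symmetry the centroid is at mid-height, ȳ = 5.8 in.
Transfer each piece to the centroidal x-axis using Ī + A·d² with d = y − 5.8:
  web: d = 0 in → contributes +71.541 in⁴
  top flange (beyond web): d = 5.475 in → contributes +55.595 in⁴
  bottom flange (beyond web): d = -5.475 in → contributes +55.595 in⁴
Total I = 182.73 in⁴.

I_xx ≈ 183 in⁴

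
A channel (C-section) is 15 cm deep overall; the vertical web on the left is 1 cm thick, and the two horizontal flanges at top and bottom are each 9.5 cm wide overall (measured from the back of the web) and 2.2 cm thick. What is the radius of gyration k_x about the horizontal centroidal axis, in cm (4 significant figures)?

Treat the section as a set of non-overlapping primitives; coordinates are from the bounding-box lower-left.
Web: 1 × 15, A = 15 cm², y = 7.5 cm, Ī = 281.25 cm⁴.
Top flange (beyond web): 8.5 × 2.2, A = 18.7 cm², y = 13.9 cm, Ī = 7.54233 cm⁴.
Bottom flange (beyond web): 8.5 × 2.2, A = 18.7 cm², y = 1.1 cm, Ī = 7.54233 cm⁴.
By symmetry the centroid is at mid-height, ȳ = 7.5 cm.
Transfer each piece to the horizontal centroidal axis using Ī + A·d² with d = y − 7.5:
  web: d = 0 cm → contributes +281.25 cm⁴
  top flange (beyond web): d = 6.4 cm → contributes +773.494 cm⁴
  bottom flange (beyond web): d = -6.4 cm → contributes +773.494 cm⁴
Total I = 1828.24 cm⁴.
Radius of gyration: k = √(I/A) = √(1828.24 / 52.4) = 5.90678 cm.

k_x ≈ 5.907 cm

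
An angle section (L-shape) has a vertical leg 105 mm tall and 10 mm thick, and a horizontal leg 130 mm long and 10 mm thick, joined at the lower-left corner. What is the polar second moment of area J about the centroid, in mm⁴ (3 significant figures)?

J ≈ 6.05 × 10⁶ mm⁴

Decompose the section into non-overlapping parts with the origin at the bottom-left of its bounding rectangle.
Vertical leg: 10 × 105, A = 1 050 mm², y = 52.5 mm, Ī = 964 688 mm⁴.
Horizontal leg (remainder): 120 × 10, A = 1 200 mm², y = 5 mm, Ī = 10 000 mm⁴.
Centroid: ȳ = ΣA·y / ΣA = 27.167 mm.
Transfer each piece to the centroidal x-axis using Ī + A·d² with d = y − 27.167:
  vertical leg: d = 25.333 mm → contributes +1 638 554 mm⁴
  horizontal leg (remainder): d = -22.167 mm → contributes +599 633 mm⁴
Total I = 2 238 188 mm⁴.
For the y-axis: x̄ = 39.667 mm.
Repeating about the centroidal y-axis gives I_y = 3 814 750 mm⁴.
Polar second moment: J = I_x + I_y = 6 052 938 mm⁴.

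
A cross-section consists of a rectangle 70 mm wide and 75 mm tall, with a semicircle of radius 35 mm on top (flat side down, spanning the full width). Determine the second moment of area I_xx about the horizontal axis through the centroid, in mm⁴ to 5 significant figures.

I_xx ≈ 6.4853 × 10⁶ mm⁴

Treat the section as a set of non-overlapping primitives; coordinates are from the bounding-box lower-left.
Rectangular body: 70 × 75, A = 5 250 mm², y = 37.5 mm, Ī = 2 460 938 mm⁴.
Semicircular cap: semicircle r = 35, A = 1924.226 mm², y = 89.85446 mm, Ī = 164 704 mm⁴.
Centroid: ȳ = ΣA·y / ΣA = 51.54218 mm.
Transfer each piece to the horizontal axis through the centroid using Ī + A·d² with d = y − 51.54218:
  rectangular body: d = -14.04218 mm → contributes +3 496 148 mm⁴
  semicircular cap: d = 38.31228 mm → contributes +2 989 141 mm⁴
Total I = 6 485 289 mm⁴.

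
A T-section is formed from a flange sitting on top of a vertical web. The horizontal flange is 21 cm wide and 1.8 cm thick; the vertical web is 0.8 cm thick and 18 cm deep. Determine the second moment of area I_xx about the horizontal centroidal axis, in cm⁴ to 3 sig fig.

I_xx ≈ 1420 cm⁴

Treat the section as a set of non-overlapping primitives; coordinates are from the bounding-box lower-left.
Flange: 21 × 1.8, A = 37.8 cm², y = 18.9 cm, Ī = 10.206 cm⁴.
Web: 0.8 × 18, A = 14.4 cm², y = 9 cm, Ī = 388.8 cm⁴.
Centroid: ȳ = ΣA·y / ΣA = 16.169 cm.
Transfer each piece to the horizontal centroidal axis using Ī + A·d² with d = y − 16.169:
  flange: d = 2.731 cm → contributes +292.14 cm⁴
  web: d = -7.169 cm → contributes +1128.9 cm⁴
Total I = 1 421 cm⁴.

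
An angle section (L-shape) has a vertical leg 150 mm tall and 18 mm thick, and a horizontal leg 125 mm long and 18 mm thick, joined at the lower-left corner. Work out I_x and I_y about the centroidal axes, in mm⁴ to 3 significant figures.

I_x ≈ 1.00 × 10⁷ mm⁴, I_y ≈ 6.30 × 10⁶ mm⁴

Treat the section as a set of non-overlapping primitives; coordinates are from the bounding-box lower-left.
Vertical leg: 18 × 150, A = 2 700 mm², y = 75 mm, Ī = 5 062 500 mm⁴.
Horizontal leg (remainder): 107 × 18, A = 1 926 mm², y = 9 mm, Ī = 52 002 mm⁴.
Centroid: ȳ = ΣA·y / ΣA = 47.521 mm.
Transfer each piece to the centroidal x-axis using Ī + A·d² with d = y − 47.521:
  vertical leg: d = 27.479 mm → contributes +7 101 198 mm⁴
  horizontal leg (remainder): d = -38.521 mm → contributes +2 909 990 mm⁴
Total I = 10 011 188 mm⁴.
For the y-axis: x̄ = 35.021 mm.
Repeating about the centroidal y-axis gives I_y = 6 301 576 mm⁴.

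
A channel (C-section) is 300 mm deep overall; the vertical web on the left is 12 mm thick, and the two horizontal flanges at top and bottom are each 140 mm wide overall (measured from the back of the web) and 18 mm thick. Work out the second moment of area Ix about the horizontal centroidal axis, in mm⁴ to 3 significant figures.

Split into non-overlapping primitives; take the origin at the lower-left of the bounding box.
Web: 12 × 300, A = 3 600 mm², y = 150 mm, Ī = 27 000 000 mm⁴.
Top flange (beyond web): 128 × 18, A = 2 304 mm², y = 291 mm, Ī = 62 208 mm⁴.
Bottom flange (beyond web): 128 × 18, A = 2 304 mm², y = 9 mm, Ī = 62 208 mm⁴.
By symmetry the centroid is at mid-height, ȳ = 150 mm.
Transfer each piece to the horizontal centroidal axis using Ī + A·d² with d = y − 150:
  web: d = 0 mm → contributes +27 000 000 mm⁴
  top flange (beyond web): d = 141 mm → contributes +45 868 032 mm⁴
  bottom flange (beyond web): d = -141 mm → contributes +45 868 032 mm⁴
Total I = 118 736 064 mm⁴.

Ix ≈ 1.19 × 10⁸ mm⁴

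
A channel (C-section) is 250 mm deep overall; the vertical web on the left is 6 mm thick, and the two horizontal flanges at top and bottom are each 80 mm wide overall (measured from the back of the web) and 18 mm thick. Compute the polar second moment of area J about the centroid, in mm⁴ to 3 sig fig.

J ≈ 4.65 × 10⁷ mm⁴

Split into non-overlapping primitives; take the origin at the lower-left of the bounding box.
Web: 6 × 250, A = 1 500 mm², y = 125 mm, Ī = 7 812 500 mm⁴.
Top flange (beyond web): 74 × 18, A = 1 332 mm², y = 241 mm, Ī = 35 964 mm⁴.
Bottom flange (beyond web): 74 × 18, A = 1 332 mm², y = 9 mm, Ī = 35 964 mm⁴.
By symmetry the centroid is at mid-height, ȳ = 125 mm.
Transfer each piece to the centroidal x-axis using Ī + A·d² with d = y − 125:
  web: d = 0 mm → contributes +7 812 500 mm⁴
  top flange (beyond web): d = 116 mm → contributes +17 959 356 mm⁴
  bottom flange (beyond web): d = -116 mm → contributes +17 959 356 mm⁴
Total I = 43 731 212 mm⁴.
For the y-axis: x̄ = 28.591 mm.
Repeating about the centroidal y-axis gives I_y = 2 755 619 mm⁴.
Polar second moment: J = I_x + I_y = 46 486 831 mm⁴.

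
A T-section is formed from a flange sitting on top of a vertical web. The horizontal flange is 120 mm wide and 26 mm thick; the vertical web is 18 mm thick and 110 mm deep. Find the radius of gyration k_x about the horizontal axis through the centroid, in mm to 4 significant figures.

Break the section into simple shapes (no overlaps), measuring from the bottom-left corner of the bounding box.
Flange: 120 × 26, A = 3 120 mm², y = 123 mm, Ī = 175 760 mm⁴.
Web: 18 × 110, A = 1 980 mm², y = 55 mm, Ī = 1 996 500 mm⁴.
Centroid: ȳ = ΣA·y / ΣA = 96.6 mm.
Transfer each piece to the horizontal axis through the centroid using Ī + A·d² with d = y − 96.6:
  flange: d = 26.4 mm → contributes +2 350 275 mm⁴
  web: d = -41.6 mm → contributes +5 423 009 mm⁴
Total I = 7 773 284 mm⁴.
Radius of gyration: k = √(I/A) = √(7 773 284 / 5 100) = 39.0407 mm.

k_x ≈ 39.04 mm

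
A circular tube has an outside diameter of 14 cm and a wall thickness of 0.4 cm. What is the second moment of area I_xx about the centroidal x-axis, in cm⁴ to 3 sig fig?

I_xx ≈ 395 cm⁴

Treat the section as a set of non-overlapping primitives; coordinates are from the bounding-box lower-left.
Outer circle: ⌀14, A = 153.94 cm², y = 7 cm, Ī = 1885.7 cm⁴.
Bore (subtracted): ⌀13.2, A = 136.85 cm², y = 7 cm, Ī = 1490.3 cm⁴.
By symmetry the centroid is at mid-height, ȳ = 7 cm.
All pieces are centred on the centroidal x-axis, so I = ΣĪ (holes subtracted) = 395.47 cm⁴.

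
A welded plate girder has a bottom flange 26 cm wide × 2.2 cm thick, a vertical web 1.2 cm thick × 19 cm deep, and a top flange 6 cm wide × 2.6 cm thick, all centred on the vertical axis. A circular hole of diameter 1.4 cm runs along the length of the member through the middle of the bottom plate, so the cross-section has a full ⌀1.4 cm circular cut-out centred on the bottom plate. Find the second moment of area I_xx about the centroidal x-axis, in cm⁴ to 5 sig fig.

Decompose the section into non-overlapping parts with the origin at the bottom-left of its bounding rectangle.
Bottom plate: 26 × 2.2, A = 57.2 cm², y = 1.1 cm, Ī = 23.07067 cm⁴.
Web plate: 1.2 × 19, A = 22.8 cm², y = 11.7 cm, Ī = 685.9 cm⁴.
Top plate: 6 × 2.6, A = 15.6 cm², y = 22.5 cm, Ī = 8.788 cm⁴.
Hole (subtracted): ⌀1.4, A = 1.53938 cm², y = 1.1 cm, Ī = 0.1885741 cm⁴.
Centroid: ȳ = ΣA·y / ΣA = 7.218607 cm.
Transfer each piece to the centroidal x-axis using Ī + A·d² with d = y − 7.218607:
  bottom plate: d = -6.118607 cm → contributes +2164.487 cm⁴
  web plate: d = 4.481393 cm → contributes +1143.79 cm⁴
  top plate: d = 15.28139 cm → contributes +3651.715 cm⁴
  hole: d = -6.118607 cm → contributes −57.81891 cm⁴
Total I = 6902.173 cm⁴.

I_xx ≈ 6902.2 cm⁴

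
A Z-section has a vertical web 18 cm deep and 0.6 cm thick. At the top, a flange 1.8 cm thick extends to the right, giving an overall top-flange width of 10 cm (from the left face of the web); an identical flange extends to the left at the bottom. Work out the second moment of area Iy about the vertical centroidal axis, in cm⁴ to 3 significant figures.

Split into non-overlapping primitives; take the origin at the lower-left of the bounding box.
Web: 0.6 × 18, A = 10.8 cm², x = 9.7 cm, Ī = 0.324 cm⁴.
Top flange (beyond web): 9.4 × 1.8, A = 16.92 cm², x = 14.7 cm, Ī = 124.59 cm⁴.
Bottom flange (beyond web): 9.4 × 1.8, A = 16.92 cm², x = 4.7 cm, Ī = 124.59 cm⁴.
Centroid: x̄ = ΣA·x / ΣA = 9.7 cm.
Transfer each piece to the vertical centroidal axis using Ī + A·d² with d = x − 9.7:
  web: d = 0 cm → contributes +0.324 cm⁴
  top flange (beyond web): d = 5 cm → contributes +547.59 cm⁴
  bottom flange (beyond web): d = -5 cm → contributes +547.59 cm⁴
Total I = 1095.5 cm⁴.

Iy ≈ 1100 cm⁴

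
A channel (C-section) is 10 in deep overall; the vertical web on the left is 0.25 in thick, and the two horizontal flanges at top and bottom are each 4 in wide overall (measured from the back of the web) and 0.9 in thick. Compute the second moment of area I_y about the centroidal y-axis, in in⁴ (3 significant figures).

Break the section into simple shapes (no overlaps), measuring from the bottom-left corner of the bounding box.
Web: 0.25 × 10, A = 2.5 in², x = 0.125 in, Ī = 0.013021 in⁴.
Top flange (beyond web): 3.75 × 0.9, A = 3.375 in², x = 2.125 in, Ī = 3.9551 in⁴.
Bottom flange (beyond web): 3.75 × 0.9, A = 3.375 in², x = 2.125 in, Ī = 3.9551 in⁴.
Centroid: x̄ = ΣA·x / ΣA = 1.5845 in.
Transfer each piece to the centroidal y-axis using Ī + A·d² with d = x − 1.5845:
  web: d = -1.4595 in → contributes +5.3381 in⁴
  top flange (beyond web): d = 0.54054 in → contributes +4.9412 in⁴
  bottom flange (beyond web): d = 0.54054 in → contributes +4.9412 in⁴
Total I = 15.22 in⁴.

I_y ≈ 15.2 in⁴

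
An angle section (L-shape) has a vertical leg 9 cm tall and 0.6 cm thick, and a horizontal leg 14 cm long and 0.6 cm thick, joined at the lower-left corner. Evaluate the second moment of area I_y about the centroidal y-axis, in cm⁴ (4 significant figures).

Break the section into simple shapes (no overlaps), measuring from the bottom-left corner of the bounding box.
Vertical leg: 0.6 × 9, A = 5.4 cm², x = 0.3 cm, Ī = 0.162 cm⁴.
Horizontal leg (remainder): 13.4 × 0.6, A = 8.04 cm², x = 7.3 cm, Ī = 120.305 cm⁴.
Centroid: x̄ = ΣA·x / ΣA = 4.4875 cm.
Transfer each piece to the centroidal y-axis using Ī + A·d² with d = x − 4.4875:
  vertical leg: d = -4.1875 cm → contributes +94.8518 cm⁴
  horizontal leg (remainder): d = 2.8125 cm → contributes +183.903 cm⁴
Total I = 278.755 cm⁴.

I_y ≈ 278.8 cm⁴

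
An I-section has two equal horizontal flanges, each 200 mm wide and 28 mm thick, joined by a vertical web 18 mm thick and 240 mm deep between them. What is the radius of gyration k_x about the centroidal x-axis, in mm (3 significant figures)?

k_x ≈ 120 mm

Decompose the section into non-overlapping parts with the origin at the bottom-left of its bounding rectangle.
Bottom flange: 200 × 28, A = 5 600 mm², y = 14 mm, Ī = 365 867 mm⁴.
Web: 18 × 240, A = 4 320 mm², y = 148 mm, Ī = 20 736 000 mm⁴.
Top flange: 200 × 28, A = 5 600 mm², y = 282 mm, Ī = 365 867 mm⁴.
By symmetry the centroid is at mid-height, ȳ = 148 mm.
Transfer each piece to the centroidal x-axis using Ī + A·d² with d = y − 148:
  bottom flange: d = -134 mm → contributes +100 919 467 mm⁴
  web: d = 0 mm → contributes +20 736 000 mm⁴
  top flange: d = 134 mm → contributes +100 919 467 mm⁴
Total I = 222 574 933 mm⁴.
Radius of gyration: k = √(I/A) = √(222 574 933 / 15 520) = 119.75 mm.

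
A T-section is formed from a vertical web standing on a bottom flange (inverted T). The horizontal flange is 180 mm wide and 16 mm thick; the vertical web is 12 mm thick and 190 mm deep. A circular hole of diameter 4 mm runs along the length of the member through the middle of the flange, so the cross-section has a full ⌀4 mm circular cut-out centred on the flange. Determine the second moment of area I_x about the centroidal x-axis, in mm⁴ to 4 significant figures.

Treat the section as a set of non-overlapping primitives; coordinates are from the bounding-box lower-left.
Flange: 180 × 16, A = 2 880 mm², y = 8 mm, Ī = 61 440 mm⁴.
Web: 12 × 190, A = 2 280 mm², y = 111 mm, Ī = 6 859 000 mm⁴.
Hole (subtracted): ⌀4, A = 12.5664 mm², y = 8 mm, Ī = 12.5664 mm⁴.
Centroid: ȳ = ΣA·y / ΣA = 53.6227 mm.
Transfer each piece to the centroidal x-axis using Ī + A·d² with d = y − 53.6227:
  flange: d = -45.6227 mm → contributes +6 055 970 mm⁴
  web: d = 57.3773 mm → contributes +14 365 103 mm⁴
  hole: d = -45.6227 mm → contributes −26168.6 mm⁴
Total I = 20 394 904 mm⁴.

I_x ≈ 2.039 × 10⁷ mm⁴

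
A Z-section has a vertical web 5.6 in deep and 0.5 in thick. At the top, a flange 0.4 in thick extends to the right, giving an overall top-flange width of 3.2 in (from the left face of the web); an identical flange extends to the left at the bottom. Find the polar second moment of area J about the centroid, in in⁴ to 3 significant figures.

J ≈ 28.8 in⁴

Decompose the section into non-overlapping parts with the origin at the bottom-left of its bounding rectangle.
Web: 0.5 × 5.6, A = 2.8 in², y = 2.8 in, Ī = 7.3173 in⁴.
Top flange (beyond web): 2.7 × 0.4, A = 1.08 in², y = 5.4 in, Ī = 0.0144 in⁴.
Bottom flange (beyond web): 2.7 × 0.4, A = 1.08 in², y = 0.2 in, Ī = 0.0144 in⁴.
Centroid: ȳ = ΣA·y / ΣA = 2.8 in.
Transfer each piece to the centroidal x-axis using Ī + A·d² with d = y − 2.8:
  web: d = 0 in → contributes +7.3173 in⁴
  top flange (beyond web): d = 2.6 in → contributes +7.3152 in⁴
  bottom flange (beyond web): d = -2.6 in → contributes +7.3152 in⁴
Total I = 21.948 in⁴.
For the y-axis: x̄ = 2.95 in.
Repeating about the centroidal y-axis gives I_y = 6.9001 in⁴.
Polar second moment: J = I_x + I_y = 28.848 in⁴.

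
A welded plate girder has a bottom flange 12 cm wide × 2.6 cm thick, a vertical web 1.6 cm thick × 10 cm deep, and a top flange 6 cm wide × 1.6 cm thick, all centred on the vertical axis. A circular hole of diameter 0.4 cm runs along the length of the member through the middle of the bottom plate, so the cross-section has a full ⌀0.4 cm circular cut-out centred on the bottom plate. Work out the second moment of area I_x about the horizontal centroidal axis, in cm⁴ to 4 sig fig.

Treat the section as a set of non-overlapping primitives; coordinates are from the bounding-box lower-left.
Bottom plate: 12 × 2.6, A = 31.2 cm², y = 1.3 cm, Ī = 17.576 cm⁴.
Web plate: 1.6 × 10, A = 16 cm², y = 7.6 cm, Ī = 133.333 cm⁴.
Top plate: 6 × 1.6, A = 9.6 cm², y = 13.4 cm, Ī = 2.048 cm⁴.
Hole (subtracted): ⌀0.4, A = 0.125664 cm², y = 1.3 cm, Ī = 0.00125664 cm⁴.
Centroid: ȳ = ΣA·y / ΣA = 5.12819 cm.
Transfer each piece to the horizontal centroidal axis using Ī + A·d² with d = y − 5.12819:
  bottom plate: d = -3.82819 cm → contributes +474.813 cm⁴
  web plate: d = 2.47181 cm → contributes +231.091 cm⁴
  top plate: d = 8.27181 cm → contributes +658.908 cm⁴
  hole: d = -3.82819 cm → contributes −1.84286 cm⁴
Total I = 1362.97 cm⁴.

I_x ≈ 1363 cm⁴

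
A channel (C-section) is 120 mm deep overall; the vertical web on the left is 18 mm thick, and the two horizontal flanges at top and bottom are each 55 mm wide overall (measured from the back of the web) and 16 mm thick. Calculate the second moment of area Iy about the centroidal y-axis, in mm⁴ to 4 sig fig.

Decompose the section into non-overlapping parts with the origin at the bottom-left of its bounding rectangle.
Web: 18 × 120, A = 2 160 mm², x = 9 mm, Ī = 58 320 mm⁴.
Top flange (beyond web): 37 × 16, A = 592 mm², x = 36.5 mm, Ī = 67537.3 mm⁴.
Bottom flange (beyond web): 37 × 16, A = 592 mm², x = 36.5 mm, Ī = 67537.3 mm⁴.
Centroid: x̄ = ΣA·x / ΣA = 18.7368 mm.
Transfer each piece to the centroidal y-axis using Ī + A·d² with d = x − 18.7368:
  web: d = -9.73684 mm → contributes +263 101 mm⁴
  top flange (beyond web): d = 17.7632 mm → contributes +254 331 mm⁴
  bottom flange (beyond web): d = 17.7632 mm → contributes +254 331 mm⁴
Total I = 771 763 mm⁴.

Iy ≈ 7.718 × 10⁵ mm⁴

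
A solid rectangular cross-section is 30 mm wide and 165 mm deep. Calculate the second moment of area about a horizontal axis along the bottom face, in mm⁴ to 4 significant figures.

The section: 30 × 165, A = 4 950 mm², y = 82.5 mm, Ī = 11 230 313 mm⁴.
Transfer it to the bottom edge using Ī + A·d² with d = y − 0:
  the section: d = 82.5 mm → contributes +44 921 250 mm⁴
Total I = 44 921 250 mm⁴.

I_base ≈ 4.492 × 10⁷ mm⁴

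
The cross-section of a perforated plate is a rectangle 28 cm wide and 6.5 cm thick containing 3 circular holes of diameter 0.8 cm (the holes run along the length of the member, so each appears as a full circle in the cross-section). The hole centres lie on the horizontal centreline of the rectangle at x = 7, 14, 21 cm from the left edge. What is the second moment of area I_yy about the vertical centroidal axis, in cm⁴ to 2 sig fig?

I_yy ≈ 1.2 × 10⁴ cm⁴

Break the section into simple shapes (no overlaps), measuring from the bottom-left corner of the bounding box.
Plate: 28 × 6.5, A = 182 cm², x = 14 cm, Ī = 11 891 cm⁴.
Hole 1 (subtracted): ⌀0.8, A = 0.5027 cm², x = 7 cm, Ī = 0.02011 cm⁴.
Hole 2 (subtracted): ⌀0.8, A = 0.5027 cm², x = 14 cm, Ī = 0.02011 cm⁴.
Hole 3 (subtracted): ⌀0.8, A = 0.5027 cm², x = 21 cm, Ī = 0.02011 cm⁴.
By symmetry the centroid is at mid-width, x̄ = 14 cm.
Transfer each piece to the vertical centroidal axis using Ī + A·d² with d = x − 14:
  plate: d = 0 cm → contributes +11 891 cm⁴
  hole 1: d = -7 cm → contributes −24.65 cm⁴
  hole 2: d = 0 cm → contributes −0.02011 cm⁴
  hole 3: d = 7 cm → contributes −24.65 cm⁴
Total I = 11 841 cm⁴.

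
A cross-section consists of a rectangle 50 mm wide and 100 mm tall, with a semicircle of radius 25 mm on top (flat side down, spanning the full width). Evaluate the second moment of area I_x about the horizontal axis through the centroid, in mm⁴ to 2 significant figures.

I_x ≈ 7.2 × 10⁶ mm⁴

Treat the section as a set of non-overlapping primitives; coordinates are from the bounding-box lower-left.
Rectangular body: 50 × 100, A = 5 000 mm², y = 50 mm, Ī = 4 166 667 mm⁴.
Semicircular cap: semicircle r = 25, A = 981.7 mm², y = 110.6 mm, Ī = 42 874 mm⁴.
Centroid: ȳ = ΣA·y / ΣA = 59.95 mm.
Transfer each piece to the horizontal axis through the centroid using Ī + A·d² with d = y − 59.95:
  rectangular body: d = -9.948 mm → contributes +4 661 441 mm⁴
  semicircular cap: d = 50.66 mm → contributes +2 562 737 mm⁴
Total I = 7 224 178 mm⁴.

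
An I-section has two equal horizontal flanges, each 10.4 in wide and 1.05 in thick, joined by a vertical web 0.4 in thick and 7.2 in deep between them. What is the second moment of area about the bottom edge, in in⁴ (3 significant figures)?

I_base ≈ 921 in⁴

Decompose the section into non-overlapping parts with the origin at the bottom-left of its bounding rectangle.
Bottom flange: 10.4 × 1.05, A = 10.92 in², y = 0.525 in, Ī = 1.0033 in⁴.
Web: 0.4 × 7.2, A = 2.88 in², y = 4.65 in, Ī = 12.442 in⁴.
Top flange: 10.4 × 1.05, A = 10.92 in², y = 8.775 in, Ī = 1.0033 in⁴.
Transfer each piece to the base of the section using Ī + A·d² with d = y − 0:
  bottom flange: d = 0.525 in → contributes +4.0131 in⁴
  web: d = 4.65 in → contributes +74.714 in⁴
  top flange: d = 8.775 in → contributes +841.85 in⁴
Total I = 920.58 in⁴.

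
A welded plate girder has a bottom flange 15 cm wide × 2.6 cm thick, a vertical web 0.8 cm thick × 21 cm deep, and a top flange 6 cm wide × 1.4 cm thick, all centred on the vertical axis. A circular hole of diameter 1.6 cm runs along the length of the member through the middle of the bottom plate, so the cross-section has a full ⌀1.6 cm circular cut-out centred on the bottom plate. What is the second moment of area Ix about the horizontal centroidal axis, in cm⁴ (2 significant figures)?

Ix ≈ 5000 cm⁴

Treat the section as a set of non-overlapping primitives; coordinates are from the bounding-box lower-left.
Bottom plate: 15 × 2.6, A = 39 cm², y = 1.3 cm, Ī = 21.97 cm⁴.
Web plate: 0.8 × 21, A = 16.8 cm², y = 13.1 cm, Ī = 617.4 cm⁴.
Top plate: 6 × 1.4, A = 8.4 cm², y = 24.3 cm, Ī = 1.372 cm⁴.
Hole (subtracted): ⌀1.6, A = 2.011 cm², y = 1.3 cm, Ī = 0.3217 cm⁴.
Centroid: ȳ = ΣA·y / ΣA = 7.594 cm.
Transfer each piece to the horizontal centroidal axis using Ī + A·d² with d = y − 7.594:
  bottom plate: d = -6.294 cm → contributes +1 567 cm⁴
  web plate: d = 5.506 cm → contributes +1 127 cm⁴
  top plate: d = 16.71 cm → contributes +2 346 cm⁴
  hole: d = -6.294 cm → contributes −79.98 cm⁴
Total I = 4 959 cm⁴.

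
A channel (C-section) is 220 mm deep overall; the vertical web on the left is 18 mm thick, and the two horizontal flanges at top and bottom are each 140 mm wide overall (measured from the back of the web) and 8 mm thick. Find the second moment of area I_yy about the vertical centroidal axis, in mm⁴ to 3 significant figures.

I_yy ≈ 8.93 × 10⁶ mm⁴

Treat the section as a set of non-overlapping primitives; coordinates are from the bounding-box lower-left.
Web: 18 × 220, A = 3 960 mm², x = 9 mm, Ī = 106 920 mm⁴.
Top flange (beyond web): 122 × 8, A = 976 mm², x = 79 mm, Ī = 1 210 565 mm⁴.
Bottom flange (beyond web): 122 × 8, A = 976 mm², x = 79 mm, Ī = 1 210 565 mm⁴.
Centroid: x̄ = ΣA·x / ΣA = 32.112 mm.
Transfer each piece to the vertical centroidal axis using Ī + A·d² with d = x − 32.112:
  web: d = -23.112 mm → contributes +2 222 269 mm⁴
  top flange (beyond web): d = 46.888 mm → contributes +3 356 258 mm⁴
  bottom flange (beyond web): d = 46.888 mm → contributes +3 356 258 mm⁴
Total I = 8 934 784 mm⁴.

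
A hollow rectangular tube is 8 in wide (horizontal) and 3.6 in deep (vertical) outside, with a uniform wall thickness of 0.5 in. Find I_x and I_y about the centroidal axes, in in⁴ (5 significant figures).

Split into non-overlapping primitives; take the origin at the lower-left of the bounding box.
Outer rectangle: 8 × 3.6, A = 28.8 in², y = 1.8 in, Ī = 31.104 in⁴.
Inner void (subtracted): 7 × 2.6, A = 18.2 in², y = 1.8 in, Ī = 10.25267 in⁴.
By symmetry the centroid is at mid-height, ȳ = 1.8 in.
All pieces are centred on the centroidal x-axis, so I = ΣĪ (holes subtracted) = 20.85133 in⁴.
Repeating about the centroidal y-axis gives I_y = 79.28333 in⁴.

I_x ≈ 20.851 in⁴, I_y ≈ 79.283 in⁴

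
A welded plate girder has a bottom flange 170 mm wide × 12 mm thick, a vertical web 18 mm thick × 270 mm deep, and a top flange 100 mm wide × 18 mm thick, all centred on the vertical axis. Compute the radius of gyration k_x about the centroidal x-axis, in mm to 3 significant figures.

Split into non-overlapping primitives; take the origin at the lower-left of the bounding box.
Bottom plate: 170 × 12, A = 2 040 mm², y = 6 mm, Ī = 24 480 mm⁴.
Web plate: 18 × 270, A = 4 860 mm², y = 147 mm, Ī = 29 524 500 mm⁴.
Top plate: 100 × 18, A = 1 800 mm², y = 291 mm, Ī = 48 600 mm⁴.
Centroid: ȳ = ΣA·y / ΣA = 143.73 mm.
Transfer each piece to the centroidal x-axis using Ī + A·d² with d = y − 143.73:
  bottom plate: d = -137.73 mm → contributes +38 722 949 mm⁴
  web plate: d = 3.269 mm → contributes +29 576 435 mm⁴
  top plate: d = 147.27 mm → contributes +39 087 267 mm⁴
Total I = 107 386 651 mm⁴.
Radius of gyration: k = √(I/A) = √(107 386 651 / 8 700) = 111.1 mm.

k_x ≈ 111 mm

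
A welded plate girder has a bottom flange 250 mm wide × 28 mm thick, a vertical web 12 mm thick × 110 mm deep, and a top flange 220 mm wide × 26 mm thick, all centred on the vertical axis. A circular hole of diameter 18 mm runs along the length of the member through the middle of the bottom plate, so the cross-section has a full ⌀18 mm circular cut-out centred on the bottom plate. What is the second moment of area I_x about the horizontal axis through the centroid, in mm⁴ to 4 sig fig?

I_x ≈ 6.025 × 10⁷ mm⁴

Decompose the section into non-overlapping parts with the origin at the bottom-left of its bounding rectangle.
Bottom plate: 250 × 28, A = 7 000 mm², y = 14 mm, Ī = 457 333 mm⁴.
Web plate: 12 × 110, A = 1 320 mm², y = 83 mm, Ī = 1 331 000 mm⁴.
Top plate: 220 × 26, A = 5 720 mm², y = 151 mm, Ī = 322 227 mm⁴.
Hole (subtracted): ⌀18, A = 254.469 mm², y = 14 mm, Ī = 5 153 mm⁴.
Centroid: ȳ = ΣA·y / ΣA = 77.452 mm.
Transfer each piece to the horizontal axis through the centroid using Ī + A·d² with d = y − 77.452:
  bottom plate: d = -63.452 mm → contributes +28 640 459 mm⁴
  web plate: d = 5.54796 mm → contributes +1 371 629 mm⁴
  top plate: d = 73.548 mm → contributes +31 263 440 mm⁴
  hole: d = -63.452 mm → contributes −1 029 686 mm⁴
Total I = 60 245 843 mm⁴.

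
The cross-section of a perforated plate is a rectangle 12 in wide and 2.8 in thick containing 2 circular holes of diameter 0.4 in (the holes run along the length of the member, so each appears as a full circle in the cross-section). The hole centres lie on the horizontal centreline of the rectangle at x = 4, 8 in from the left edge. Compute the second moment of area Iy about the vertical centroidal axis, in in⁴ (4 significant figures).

Treat the section as a set of non-overlapping primitives; coordinates are from the bounding-box lower-left.
Plate: 12 × 2.8, A = 33.6 in², x = 6 in, Ī = 403.2 in⁴.
Hole 1 (subtracted): ⌀0.4, A = 0.125664 in², x = 4 in, Ī = 0.00125664 in⁴.
Hole 2 (subtracted): ⌀0.4, A = 0.125664 in², x = 8 in, Ī = 0.00125664 in⁴.
By symmetry the centroid is at mid-width, x̄ = 6 in.
Transfer each piece to the vertical centroidal axis using Ī + A·d² with d = x − 6:
  plate: d = 0 in → contributes +403.2 in⁴
  hole 1: d = -2 in → contributes −0.503911 in⁴
  hole 2: d = 2 in → contributes −0.503911 in⁴
Total I = 402.192 in⁴.

Iy ≈ 402.2 in⁴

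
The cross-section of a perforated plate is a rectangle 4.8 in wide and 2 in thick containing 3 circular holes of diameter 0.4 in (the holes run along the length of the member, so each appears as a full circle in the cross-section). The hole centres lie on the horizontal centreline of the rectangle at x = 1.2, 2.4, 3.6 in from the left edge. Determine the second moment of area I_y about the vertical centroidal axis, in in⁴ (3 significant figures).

I_y ≈ 18.1 in⁴

Split into non-overlapping primitives; take the origin at the lower-left of the bounding box.
Plate: 4.8 × 2, A = 9.6 in², x = 2.4 in, Ī = 18.432 in⁴.
Hole 1 (subtracted): ⌀0.4, A = 0.12566 in², x = 1.2 in, Ī = 0.0012566 in⁴.
Hole 2 (subtracted): ⌀0.4, A = 0.12566 in², x = 2.4 in, Ī = 0.0012566 in⁴.
Hole 3 (subtracted): ⌀0.4, A = 0.12566 in², x = 3.6 in, Ī = 0.0012566 in⁴.
By symmetry the centroid is at mid-width, x̄ = 2.4 in.
Transfer each piece to the vertical centroidal axis using Ī + A·d² with d = x − 2.4:
  plate: d = 0 in → contributes +18.432 in⁴
  hole 1: d = -1.2 in → contributes −0.18221 in⁴
  hole 2: d = 0 in → contributes −0.0012566 in⁴
  hole 3: d = 1.2 in → contributes −0.18221 in⁴
Total I = 18.066 in⁴.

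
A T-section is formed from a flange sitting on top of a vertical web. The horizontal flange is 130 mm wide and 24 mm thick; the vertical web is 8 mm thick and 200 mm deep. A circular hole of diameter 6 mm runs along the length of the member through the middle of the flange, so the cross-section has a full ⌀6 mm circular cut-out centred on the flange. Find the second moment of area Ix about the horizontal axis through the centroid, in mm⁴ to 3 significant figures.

Treat the section as a set of non-overlapping primitives; coordinates are from the bounding-box lower-left.
Flange: 130 × 24, A = 3 120 mm², y = 212 mm, Ī = 149 760 mm⁴.
Web: 8 × 200, A = 1 600 mm², y = 100 mm, Ī = 5 333 333 mm⁴.
Hole (subtracted): ⌀6, A = 28.274 mm², y = 212 mm, Ī = 63.617 mm⁴.
Centroid: ȳ = ΣA·y / ΣA = 173.81 mm.
Transfer each piece to the horizontal axis through the centroid using Ī + A·d² with d = y − 173.81:
  flange: d = 38.195 mm → contributes +4 701 374 mm⁴
  web: d = -73.805 mm → contributes +14 048 841 mm⁴
  hole: d = 38.195 mm → contributes −41 312 mm⁴
Total I = 18 708 903 mm⁴.

Ix ≈ 1.87 × 10⁷ mm⁴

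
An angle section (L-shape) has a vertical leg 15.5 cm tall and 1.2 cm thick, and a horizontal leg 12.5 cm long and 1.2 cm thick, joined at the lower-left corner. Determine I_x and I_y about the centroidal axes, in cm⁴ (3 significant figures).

Split into non-overlapping primitives; take the origin at the lower-left of the bounding box.
Vertical leg: 1.2 × 15.5, A = 18.6 cm², y = 7.75 cm, Ī = 372.39 cm⁴.
Horizontal leg (remainder): 11.3 × 1.2, A = 13.56 cm², y = 0.6 cm, Ī = 1.6272 cm⁴.
Centroid: ȳ = ΣA·y / ΣA = 4.7353 cm.
Transfer each piece to the centroidal x-axis using Ī + A·d² with d = y − 4.7353:
  vertical leg: d = 3.0147 cm → contributes +541.44 cm⁴
  horizontal leg (remainder): d = -4.1353 cm → contributes +233.51 cm⁴
Total I = 774.94 cm⁴.
For the y-axis: x̄ = 3.2353 cm.
Repeating about the centroidal y-axis gives I_y = 452.87 cm⁴.

I_x ≈ 775 cm⁴, I_y ≈ 453 cm⁴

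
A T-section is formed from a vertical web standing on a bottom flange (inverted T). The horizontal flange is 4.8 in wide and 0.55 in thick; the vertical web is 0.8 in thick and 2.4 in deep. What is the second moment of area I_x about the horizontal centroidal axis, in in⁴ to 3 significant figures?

Decompose the section into non-overlapping parts with the origin at the bottom-left of its bounding rectangle.
Flange: 4.8 × 0.55, A = 2.64 in², y = 0.275 in, Ī = 0.06655 in⁴.
Web: 0.8 × 2.4, A = 1.92 in², y = 1.75 in, Ī = 0.9216 in⁴.
Centroid: ȳ = ΣA·y / ΣA = 0.89605 in.
Transfer each piece to the horizontal centroidal axis using Ī + A·d² with d = y − 0.89605:
  flange: d = -0.62105 in → contributes +1.0848 in⁴
  web: d = 0.85395 in → contributes +2.3217 in⁴
Total I = 3.4065 in⁴.

I_x ≈ 3.41 in⁴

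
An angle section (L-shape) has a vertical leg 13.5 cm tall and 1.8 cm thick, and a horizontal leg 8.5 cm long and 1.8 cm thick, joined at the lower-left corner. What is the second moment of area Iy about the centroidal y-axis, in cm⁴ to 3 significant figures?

Break the section into simple shapes (no overlaps), measuring from the bottom-left corner of the bounding box.
Vertical leg: 1.8 × 13.5, A = 24.3 cm², x = 0.9 cm, Ī = 6.561 cm⁴.
Horizontal leg (remainder): 6.7 × 1.8, A = 12.06 cm², x = 5.15 cm, Ī = 45.114 cm⁴.
Centroid: x̄ = ΣA·x / ΣA = 2.3097 cm.
Transfer each piece to the centroidal y-axis using Ī + A·d² with d = x − 2.3097:
  vertical leg: d = -1.4097 cm → contributes +54.848 cm⁴
  horizontal leg (remainder): d = 2.8403 cm → contributes +142.41 cm⁴
Total I = 197.26 cm⁴.

Iy ≈ 197 cm⁴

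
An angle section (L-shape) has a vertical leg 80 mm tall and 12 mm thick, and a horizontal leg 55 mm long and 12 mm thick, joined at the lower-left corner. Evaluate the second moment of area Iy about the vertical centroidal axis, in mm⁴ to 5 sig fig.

Split into non-overlapping primitives; take the origin at the lower-left of the bounding box.
Vertical leg: 12 × 80, A = 960 mm², x = 6 mm, Ī = 11 520 mm⁴.
Horizontal leg (remainder): 43 × 12, A = 516 mm², x = 33.5 mm, Ī = 79 507 mm⁴.
Centroid: x̄ = ΣA·x / ΣA = 15.61382 mm.
Transfer each piece to the vertical centroidal axis using Ī + A·d² with d = x − 15.61382:
  vertical leg: d = -9.613821 mm → contributes +100248.5 mm⁴
  horizontal leg (remainder): d = 17.88618 mm → contributes +244583.3 mm⁴
Total I = 344831.9 mm⁴.

Iy ≈ 3.4483 × 10⁵ mm⁴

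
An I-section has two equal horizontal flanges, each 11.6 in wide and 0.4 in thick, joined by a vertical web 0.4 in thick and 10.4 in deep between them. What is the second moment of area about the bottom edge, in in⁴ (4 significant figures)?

Treat the section as a set of non-overlapping primitives; coordinates are from the bounding-box lower-left.
Bottom flange: 11.6 × 0.4, A = 4.64 in², y = 0.2 in, Ī = 0.0618667 in⁴.
Web: 0.4 × 10.4, A = 4.16 in², y = 5.6 in, Ī = 37.4955 in⁴.
Top flange: 11.6 × 0.4, A = 4.64 in², y = 11 in, Ī = 0.0618667 in⁴.
Transfer each piece to the bottom edge using Ī + A·d² with d = y − 0:
  bottom flange: d = 0.2 in → contributes +0.247467 in⁴
  web: d = 5.6 in → contributes +167.953 in⁴
  top flange: d = 11 in → contributes +561.502 in⁴
Total I = 729.702 in⁴.

I_base ≈ 729.7 in⁴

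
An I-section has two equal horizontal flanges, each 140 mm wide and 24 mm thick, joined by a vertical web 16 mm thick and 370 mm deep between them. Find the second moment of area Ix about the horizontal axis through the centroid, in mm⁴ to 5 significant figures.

Ix ≈ 3.2866 × 10⁸ mm⁴

Split into non-overlapping primitives; take the origin at the lower-left of the bounding box.
Bottom flange: 140 × 24, A = 3 360 mm², y = 12 mm, Ī = 161 280 mm⁴.
Web: 16 × 370, A = 5 920 mm², y = 209 mm, Ī = 67 537 333 mm⁴.
Top flange: 140 × 24, A = 3 360 mm², y = 406 mm, Ī = 161 280 mm⁴.
By symmetry the centroid is at mid-height, ȳ = 209 mm.
Transfer each piece to the horizontal axis through the centroid using Ī + A·d² with d = y − 209:
  bottom flange: d = -197 mm → contributes +130 559 520 mm⁴
  web: d = 0 mm → contributes +67 537 333 mm⁴
  top flange: d = 197 mm → contributes +130 559 520 mm⁴
Total I = 328 656 373 mm⁴.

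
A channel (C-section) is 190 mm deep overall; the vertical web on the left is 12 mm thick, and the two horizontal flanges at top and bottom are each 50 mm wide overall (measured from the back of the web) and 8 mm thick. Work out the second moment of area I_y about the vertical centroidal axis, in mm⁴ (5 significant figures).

Split into non-overlapping primitives; take the origin at the lower-left of the bounding box.
Web: 12 × 190, A = 2 280 mm², x = 6 mm, Ī = 27 360 mm⁴.
Top flange (beyond web): 38 × 8, A = 304 mm², x = 31 mm, Ī = 36581.33 mm⁴.
Bottom flange (beyond web): 38 × 8, A = 304 mm², x = 31 mm, Ī = 36581.33 mm⁴.
Centroid: x̄ = ΣA·x / ΣA = 11.26316 mm.
Transfer each piece to the vertical centroidal axis using Ī + A·d² with d = x − 11.26316:
  web: d = -5.263158 mm → contributes +90517.89 mm⁴
  top flange (beyond web): d = 19.73684 mm → contributes +155002.4 mm⁴
  bottom flange (beyond web): d = 19.73684 mm → contributes +155002.4 mm⁴
Total I = 400522.7 mm⁴.

I_y ≈ 4.0052 × 10⁵ mm⁴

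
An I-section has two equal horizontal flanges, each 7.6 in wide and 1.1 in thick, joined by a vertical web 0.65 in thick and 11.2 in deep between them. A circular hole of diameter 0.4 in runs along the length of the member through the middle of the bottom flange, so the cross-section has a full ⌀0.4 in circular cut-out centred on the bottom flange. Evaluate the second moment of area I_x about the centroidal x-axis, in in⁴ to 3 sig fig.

Decompose the section into non-overlapping parts with the origin at the bottom-left of its bounding rectangle.
Bottom flange: 7.6 × 1.1, A = 8.36 in², y = 0.55 in, Ī = 0.84297 in⁴.
Web: 0.65 × 11.2, A = 7.28 in², y = 6.7 in, Ī = 76.1 in⁴.
Top flange: 7.6 × 1.1, A = 8.36 in², y = 12.85 in, Ī = 0.84297 in⁴.
Hole (subtracted): ⌀0.4, A = 0.12566 in², y = 0.55 in, Ī = 0.0012566 in⁴.
Centroid: ȳ = ΣA·y / ΣA = 6.7324 in.
Transfer each piece to the centroidal x-axis using Ī + A·d² with d = y − 6.7324:
  bottom flange: d = -6.1824 in → contributes +320.38 in⁴
  web: d = -0.032371 in → contributes +76.108 in⁴
  top flange: d = 6.1176 in → contributes +313.72 in⁴
  hole: d = -6.1824 in → contributes −4.8043 in⁴
Total I = 705.4 in⁴.

I_x ≈ 705 in⁴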